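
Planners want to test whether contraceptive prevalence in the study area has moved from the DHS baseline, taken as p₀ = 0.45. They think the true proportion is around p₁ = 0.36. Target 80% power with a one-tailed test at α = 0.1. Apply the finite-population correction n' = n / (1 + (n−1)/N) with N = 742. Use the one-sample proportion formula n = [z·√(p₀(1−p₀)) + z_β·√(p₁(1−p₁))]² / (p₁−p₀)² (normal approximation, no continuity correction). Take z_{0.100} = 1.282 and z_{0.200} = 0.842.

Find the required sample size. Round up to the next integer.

n = 114

n = [z_α·√(p₀q₀) + z_β·√(p₁q₁)]² / (p₁ − p₀)²
  = [1.282·√(0.45·0.55) + 0.842·√(0.36·0.64)]² / (-0.09)²
  = [1.282·0.4975 + 0.842·0.4800]² / 0.0081
  = [1.0419]² / 0.0081
  = 134.03
Finite-population correction (N = 742): 134.03 / (1 + (134.03 − 1)/742) = 113.65.
Round up → n = 114.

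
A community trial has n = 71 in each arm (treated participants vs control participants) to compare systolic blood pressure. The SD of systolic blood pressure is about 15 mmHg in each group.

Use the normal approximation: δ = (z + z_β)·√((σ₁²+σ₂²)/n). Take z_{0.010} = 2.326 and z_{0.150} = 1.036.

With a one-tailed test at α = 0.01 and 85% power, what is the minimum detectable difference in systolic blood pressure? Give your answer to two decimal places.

δ = (z_α + z_β) · √((σ₁²+σ₂²)/n)
  = (2.326 + 1.036) · √(450/71)
  = 3.362 · √6.338
  = 3.362 · 2.5175
  = 8.4640

Minimum detectable difference ≈ 8.46 mmHg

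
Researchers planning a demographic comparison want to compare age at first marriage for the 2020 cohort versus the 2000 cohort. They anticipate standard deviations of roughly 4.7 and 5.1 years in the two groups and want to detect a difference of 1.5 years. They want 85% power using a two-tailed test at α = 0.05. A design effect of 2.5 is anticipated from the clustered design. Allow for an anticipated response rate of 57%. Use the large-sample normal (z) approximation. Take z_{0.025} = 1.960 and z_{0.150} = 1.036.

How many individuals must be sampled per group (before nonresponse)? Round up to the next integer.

n = 842 per group

n = (z_{α/2} + z_β)² · (σ₁² + σ₂²) / δ²
  = (1.960 + 1.036)² · (4.7² + 5.1² = 48.1) / 1.5²
  = 8.9760 · 48.1 / 2.25
  = 191.89
Design effect: 2.5 × 191.89 = 479.72.
Adjust for 57% response: 479.72 / 0.57 = 841.61.
Round up → n = 842 per group.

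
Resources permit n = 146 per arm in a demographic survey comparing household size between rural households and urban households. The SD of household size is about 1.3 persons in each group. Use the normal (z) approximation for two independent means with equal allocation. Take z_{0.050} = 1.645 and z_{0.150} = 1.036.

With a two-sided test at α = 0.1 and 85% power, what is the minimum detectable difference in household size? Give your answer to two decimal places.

Minimum detectable difference ≈ 0.41 persons

δ = (z_{α/2} + z_β) · √((σ₁²+σ₂²)/n)
  = (1.645 + 1.036) · √(3.38/146)
  = 2.681 · √0.02315
  = 2.681 · 0.1522
  = 0.4079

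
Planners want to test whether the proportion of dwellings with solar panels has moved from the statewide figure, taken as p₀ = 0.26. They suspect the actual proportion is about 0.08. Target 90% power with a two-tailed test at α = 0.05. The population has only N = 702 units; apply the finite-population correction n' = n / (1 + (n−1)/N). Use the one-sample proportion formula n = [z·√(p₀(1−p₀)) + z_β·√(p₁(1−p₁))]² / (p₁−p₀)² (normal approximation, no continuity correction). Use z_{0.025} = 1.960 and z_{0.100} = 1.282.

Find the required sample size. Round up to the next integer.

n = 43

n = [z_{α/2}·√(p₀q₀) + z_β·√(p₁q₁)]² / (p₁ − p₀)²
  = [1.960·√(0.26·0.74) + 1.282·√(0.08·0.92)]² / (-0.18)²
  = [1.960·0.4386 + 1.282·0.2713]² / 0.0324
  = [1.2075]² / 0.0324
  = 45.00
Finite-population correction (N = 702): 45.00 / (1 + (45.00 − 1)/702) = 42.35.
Round up → n = 43.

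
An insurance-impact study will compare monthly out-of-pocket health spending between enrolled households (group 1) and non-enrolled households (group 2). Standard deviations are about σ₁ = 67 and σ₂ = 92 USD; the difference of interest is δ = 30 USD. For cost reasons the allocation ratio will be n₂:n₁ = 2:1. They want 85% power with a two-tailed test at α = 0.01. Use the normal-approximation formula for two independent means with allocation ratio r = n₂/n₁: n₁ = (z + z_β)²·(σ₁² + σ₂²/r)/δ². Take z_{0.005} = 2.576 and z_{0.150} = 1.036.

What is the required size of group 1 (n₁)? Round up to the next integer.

n₁ = (z_{α/2} + z_β)² · (σ₁² + σ₂²/r) / δ²
   = (2.576 + 1.036)² · (67² + 92²/2) / 30²
   = 13.0465 · (4489 + 4232) / 900
   = 13.0465 · 8721 / 900
   = 126.42
Round up → n₁ = 127; n₂ = r·n₁ = 2 × 127 = 254.

n₁ = 127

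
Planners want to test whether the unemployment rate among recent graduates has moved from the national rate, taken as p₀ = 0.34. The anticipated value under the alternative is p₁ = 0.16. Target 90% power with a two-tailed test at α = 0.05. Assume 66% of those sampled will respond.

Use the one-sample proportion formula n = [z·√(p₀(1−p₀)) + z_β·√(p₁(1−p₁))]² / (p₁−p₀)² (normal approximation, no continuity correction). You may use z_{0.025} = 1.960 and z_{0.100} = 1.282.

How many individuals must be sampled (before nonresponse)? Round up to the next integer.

n = [z_{α/2}·√(p₀q₀) + z_β·√(p₁q₁)]² / (p₁ − p₀)²
  = [1.960·√(0.34·0.66) + 1.282·√(0.16·0.84)]² / (-0.18)²
  = [1.960·0.4737 + 1.282·0.3666]² / 0.0324
  = [1.3985]² / 0.0324
  = 60.36
Adjust for 66% response: 60.36 / 0.66 = 91.46.
Round up → n = 92.

n = 92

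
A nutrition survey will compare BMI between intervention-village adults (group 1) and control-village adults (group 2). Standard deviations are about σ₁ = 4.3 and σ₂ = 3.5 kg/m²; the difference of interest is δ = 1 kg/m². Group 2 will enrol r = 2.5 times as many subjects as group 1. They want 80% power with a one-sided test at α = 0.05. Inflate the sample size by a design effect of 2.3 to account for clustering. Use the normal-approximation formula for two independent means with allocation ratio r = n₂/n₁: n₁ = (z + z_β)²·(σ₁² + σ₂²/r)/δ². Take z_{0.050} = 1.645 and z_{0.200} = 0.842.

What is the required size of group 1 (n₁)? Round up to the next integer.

n₁ = (z_α + z_β)² · (σ₁² + σ₂²/r) / δ²
   = (1.645 + 0.842)² · (4.3² + 3.5²/2.5) / 1²
   = 6.1852 · (18.49 + 4.9) / 1
   = 6.1852 · 23.39 / 1
   = 144.67
Design effect: 2.3 × 144.67 = 332.74.
Round up → n₁ = 333; n₂ = r·n₁ = 2.5 × 333 = 833.

n₁ = 333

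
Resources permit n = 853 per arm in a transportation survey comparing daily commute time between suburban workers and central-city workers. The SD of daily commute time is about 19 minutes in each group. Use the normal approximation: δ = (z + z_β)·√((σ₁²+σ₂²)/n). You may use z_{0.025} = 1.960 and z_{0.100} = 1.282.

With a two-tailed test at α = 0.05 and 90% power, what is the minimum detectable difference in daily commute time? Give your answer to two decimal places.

δ = (z_{α/2} + z_β) · √((σ₁²+σ₂²)/n)
  = (1.960 + 1.282) · √(722/853)
  = 3.242 · √0.84642
  = 3.242 · 0.9200
  = 2.9827

Minimum detectable difference ≈ 2.98 minutes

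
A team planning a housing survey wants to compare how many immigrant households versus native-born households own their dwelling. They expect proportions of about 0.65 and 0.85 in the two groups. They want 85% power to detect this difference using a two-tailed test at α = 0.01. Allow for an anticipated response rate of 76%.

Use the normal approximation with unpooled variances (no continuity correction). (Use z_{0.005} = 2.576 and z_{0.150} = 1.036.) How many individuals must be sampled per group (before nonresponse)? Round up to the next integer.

n = (z_{α/2} + z_β)² · [p₁(1−p₁) + p₂(1−p₂)] / (p₁ − p₂)²
  = (2.576 + 1.036)² · (0.65·0.35 + 0.85·0.15) / (-0.20)²
  = (3.612)² · (0.2275 + 0.1275) / 0.0400
  = 13.0465 · 0.3550 / 0.0400
  = 115.79
Adjust for 76% response: 115.79 / 0.76 = 152.35.
Round up → n = 153 per group.

n = 153 per group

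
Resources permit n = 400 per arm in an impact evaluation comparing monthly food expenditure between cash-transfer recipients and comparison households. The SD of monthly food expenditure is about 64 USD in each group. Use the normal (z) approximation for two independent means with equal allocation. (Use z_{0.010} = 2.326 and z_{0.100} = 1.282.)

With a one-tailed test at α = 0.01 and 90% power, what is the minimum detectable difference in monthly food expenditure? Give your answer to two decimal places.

Minimum detectable difference ≈ 16.33 USD

δ = (z_α + z_β) · √((σ₁²+σ₂²)/n)
  = (2.326 + 1.282) · √(8192/400)
  = 3.608 · √20.48
  = 3.608 · 4.5255
  = 16.3279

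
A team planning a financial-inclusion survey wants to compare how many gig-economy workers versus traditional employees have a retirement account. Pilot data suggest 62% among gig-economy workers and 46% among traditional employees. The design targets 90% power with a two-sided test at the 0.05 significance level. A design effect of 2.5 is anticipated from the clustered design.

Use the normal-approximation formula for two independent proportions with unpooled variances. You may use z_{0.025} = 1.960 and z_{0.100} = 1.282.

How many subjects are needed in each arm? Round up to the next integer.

n = (z_{α/2} + z_β)² · [p₁(1−p₁) + p₂(1−p₂)] / (p₁ − p₂)²
  = (1.960 + 1.282)² · (0.62·0.38 + 0.46·0.54) / (0.16)²
  = (3.242)² · (0.2356 + 0.2484) / 0.0256
  = 10.5106 · 0.4840 / 0.0256
  = 198.72
Design effect: 2.5 × 198.72 = 496.79.
Round up → n = 497 per group.

n = 497 per group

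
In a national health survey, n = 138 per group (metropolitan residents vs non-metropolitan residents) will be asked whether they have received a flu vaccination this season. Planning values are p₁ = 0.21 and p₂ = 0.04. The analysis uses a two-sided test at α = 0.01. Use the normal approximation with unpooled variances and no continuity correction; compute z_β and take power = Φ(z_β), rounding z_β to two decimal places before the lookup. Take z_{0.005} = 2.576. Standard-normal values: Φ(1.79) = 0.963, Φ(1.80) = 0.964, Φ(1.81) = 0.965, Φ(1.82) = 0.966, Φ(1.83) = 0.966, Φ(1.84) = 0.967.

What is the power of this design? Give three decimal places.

Power ≈ 0.967

z_β = |p₁−p₂|·√(n/[p₁q₁+p₂q₂]) − z_{α/2}
    = 0.17 · √(138/0.2043) − 2.576
    = 0.17 · 25.9899 − 2.576
    = 4.4183 − 2.576 = 1.8423 → 1.84
Power = Φ(1.84) = 0.967.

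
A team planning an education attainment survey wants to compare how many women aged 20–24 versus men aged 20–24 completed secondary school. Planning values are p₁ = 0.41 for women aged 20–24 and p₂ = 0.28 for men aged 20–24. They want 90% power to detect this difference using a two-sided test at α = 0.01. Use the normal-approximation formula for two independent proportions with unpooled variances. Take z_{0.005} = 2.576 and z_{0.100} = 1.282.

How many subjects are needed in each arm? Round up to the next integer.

n = (z_{α/2} + z_β)² · [p₁(1−p₁) + p₂(1−p₂)] / (p₁ − p₂)²
  = (2.576 + 1.282)² · (0.41·0.59 + 0.28·0.72) / (0.13)²
  = (3.858)² · (0.2419 + 0.2016) / 0.0169
  = 14.8842 · 0.4435 / 0.0169
  = 390.60
Round up → n = 391 per group.

n = 391 per group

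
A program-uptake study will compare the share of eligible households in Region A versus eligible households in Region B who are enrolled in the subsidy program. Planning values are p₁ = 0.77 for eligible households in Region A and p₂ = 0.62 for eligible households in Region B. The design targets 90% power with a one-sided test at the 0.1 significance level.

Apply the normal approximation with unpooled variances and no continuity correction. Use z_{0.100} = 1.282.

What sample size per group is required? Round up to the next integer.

n = (z_α + z_β)² · [p₁(1−p₁) + p₂(1−p₂)] / (p₁ − p₂)²
  = (1.282 + 1.282)² · (0.77·0.23 + 0.62·0.38) / (0.15)²
  = (2.564)² · (0.1771 + 0.2356) / 0.0225
  = 6.5741 · 0.4127 / 0.0225
  = 120.58
Round up → n = 121 per group.

n = 121 per group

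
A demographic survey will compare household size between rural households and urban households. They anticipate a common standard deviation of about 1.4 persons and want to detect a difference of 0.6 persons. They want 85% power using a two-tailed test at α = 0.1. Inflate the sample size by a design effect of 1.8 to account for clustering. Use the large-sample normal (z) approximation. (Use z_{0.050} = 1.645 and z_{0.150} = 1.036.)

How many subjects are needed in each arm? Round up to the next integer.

n = 141 per group

n = (z_{α/2} + z_β)² · (σ₁² + σ₂²) / δ²
  = (1.645 + 1.036)² · (2·1.4² = 3.92) / 0.6²
  = 7.1878 · 3.92 / 0.36
  = 78.27
Design effect: 1.8 × 78.27 = 140.88.
Round up → n = 141 per group.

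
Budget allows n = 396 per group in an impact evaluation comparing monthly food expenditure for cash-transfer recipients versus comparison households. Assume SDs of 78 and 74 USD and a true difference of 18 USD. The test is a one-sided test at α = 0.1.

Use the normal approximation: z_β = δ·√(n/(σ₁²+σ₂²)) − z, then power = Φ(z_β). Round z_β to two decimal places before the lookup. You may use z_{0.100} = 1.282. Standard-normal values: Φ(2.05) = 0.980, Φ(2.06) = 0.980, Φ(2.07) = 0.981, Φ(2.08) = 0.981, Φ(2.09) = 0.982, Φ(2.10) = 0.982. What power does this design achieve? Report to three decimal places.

z_β = δ·√(n/(σ₁²+σ₂²)) − z_α
    = 18 · √(396/11560) − 1.282
    = 18 · 0.18508 − 1.282
    = 3.3315 − 1.282 = 2.0495 → 2.05
Power = Φ(2.05) = 0.980.

Power ≈ 0.980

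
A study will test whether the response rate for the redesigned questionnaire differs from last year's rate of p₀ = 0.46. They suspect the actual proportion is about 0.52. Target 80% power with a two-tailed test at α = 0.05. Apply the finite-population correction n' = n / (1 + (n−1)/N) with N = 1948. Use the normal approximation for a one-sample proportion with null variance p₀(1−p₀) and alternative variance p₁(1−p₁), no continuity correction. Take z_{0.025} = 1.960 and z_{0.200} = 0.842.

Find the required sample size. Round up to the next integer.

n = [z_{α/2}·√(p₀q₀) + z_β·√(p₁q₁)]² / (p₁ − p₀)²
  = [1.960·√(0.46·0.54) + 0.842·√(0.52·0.48)]² / (0.06)²
  = [1.960·0.4984 + 0.842·0.4996]² / 0.0036
  = [1.3975]² / 0.0036
  = 542.52
Finite-population correction (N = 1948): 542.52 / (1 + (542.52 − 1)/1948) = 424.51.
Round up → n = 425.

n = 425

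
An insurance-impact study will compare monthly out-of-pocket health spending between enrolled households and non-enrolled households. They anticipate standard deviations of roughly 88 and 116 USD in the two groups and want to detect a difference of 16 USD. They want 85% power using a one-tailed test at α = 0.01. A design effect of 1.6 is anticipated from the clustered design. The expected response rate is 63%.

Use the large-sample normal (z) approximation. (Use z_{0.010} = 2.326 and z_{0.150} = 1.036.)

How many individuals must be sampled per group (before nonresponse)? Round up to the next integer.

n = 2378 per group

n = (z_α + z_β)² · (σ₁² + σ₂²) / δ²
  = (2.326 + 1.036)² · (88² + 116² = 21200) / 16²
  = 11.3030 · 21200 / 256
  = 936.03
Design effect: 1.6 × 936.03 = 1497.65.
Adjust for 63% response: 1497.65 / 0.63 = 2377.23.
Round up → n = 2378 per group.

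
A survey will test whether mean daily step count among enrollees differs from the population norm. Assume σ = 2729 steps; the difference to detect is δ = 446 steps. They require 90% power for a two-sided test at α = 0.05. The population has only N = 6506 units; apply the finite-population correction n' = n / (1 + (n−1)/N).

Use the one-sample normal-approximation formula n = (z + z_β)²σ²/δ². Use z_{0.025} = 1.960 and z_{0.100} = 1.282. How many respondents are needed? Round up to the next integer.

n = 372

n = (z_{α/2} + z_β)² · σ² / δ²
  = (1.960 + 1.282)² · 2729² / 446²
  = 10.5106 · 7447441 / 198916
  = 393.52
Finite-population correction (N = 6506): 393.52 / (1 + (393.52 − 1)/6506) = 371.13.
Round up → n = 372.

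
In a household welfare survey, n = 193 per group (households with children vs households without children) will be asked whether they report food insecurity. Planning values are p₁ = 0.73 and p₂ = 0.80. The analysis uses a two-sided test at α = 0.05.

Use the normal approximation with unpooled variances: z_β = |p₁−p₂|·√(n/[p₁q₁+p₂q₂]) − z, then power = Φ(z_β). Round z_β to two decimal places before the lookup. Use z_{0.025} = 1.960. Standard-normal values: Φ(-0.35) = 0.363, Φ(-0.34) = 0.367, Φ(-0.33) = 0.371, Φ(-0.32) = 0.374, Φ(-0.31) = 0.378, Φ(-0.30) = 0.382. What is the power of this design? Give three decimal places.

Power ≈ 0.371

z_β = |p₁−p₂|·√(n/[p₁q₁+p₂q₂]) − z_{α/2}
    = 0.07 · √(193/0.3571) − 1.960
    = 0.07 · 23.2479 − 1.960
    = 1.6274 − 1.960 = -0.3326 → -0.33
Power = Φ(-0.33) = 0.371.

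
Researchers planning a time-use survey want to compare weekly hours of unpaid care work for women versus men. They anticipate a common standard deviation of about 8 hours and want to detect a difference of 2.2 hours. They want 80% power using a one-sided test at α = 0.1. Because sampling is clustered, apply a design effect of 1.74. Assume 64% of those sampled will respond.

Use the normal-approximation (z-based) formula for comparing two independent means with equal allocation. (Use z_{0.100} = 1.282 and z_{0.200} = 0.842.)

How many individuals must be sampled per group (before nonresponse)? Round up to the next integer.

n = 325 per group

n = (z_α + z_β)² · (σ₁² + σ₂²) / δ²
  = (1.282 + 0.842)² · (2·8² = 128) / 2.2²
  = 4.5114 · 128 / 4.84
  = 119.31
Design effect: 1.74 × 119.31 = 207.60.
Adjust for 64% response: 207.60 / 0.64 = 324.37.
Round up → n = 325 per group.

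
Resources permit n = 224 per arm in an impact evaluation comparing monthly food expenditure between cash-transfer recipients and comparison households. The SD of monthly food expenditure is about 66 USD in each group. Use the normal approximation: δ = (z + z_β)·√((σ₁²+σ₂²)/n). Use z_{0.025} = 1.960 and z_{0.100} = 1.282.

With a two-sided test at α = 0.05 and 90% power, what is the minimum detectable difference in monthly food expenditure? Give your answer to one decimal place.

Minimum detectable difference ≈ 20.2 USD

δ = (z_{α/2} + z_β) · √((σ₁²+σ₂²)/n)
  = (1.960 + 1.282) · √(8712/224)
  = 3.242 · √38.8929
  = 3.242 · 6.2364
  = 20.2185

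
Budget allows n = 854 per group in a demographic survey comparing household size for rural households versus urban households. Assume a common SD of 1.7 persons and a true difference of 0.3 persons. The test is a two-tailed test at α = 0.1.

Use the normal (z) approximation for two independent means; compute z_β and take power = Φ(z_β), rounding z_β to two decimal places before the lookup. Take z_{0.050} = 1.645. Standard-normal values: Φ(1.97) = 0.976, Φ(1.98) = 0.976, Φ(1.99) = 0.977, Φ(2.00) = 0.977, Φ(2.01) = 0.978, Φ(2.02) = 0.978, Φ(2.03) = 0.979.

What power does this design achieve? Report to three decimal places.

Power ≈ 0.977

z_β = δ·√(n/(σ₁²+σ₂²)) − z_{α/2}
    = 0.3 · √(854/5.78) − 1.645
    = 0.3 · 12.15528 − 1.645
    = 3.6466 − 1.645 = 2.0016 → 2.00
Power = Φ(2.00) = 0.977.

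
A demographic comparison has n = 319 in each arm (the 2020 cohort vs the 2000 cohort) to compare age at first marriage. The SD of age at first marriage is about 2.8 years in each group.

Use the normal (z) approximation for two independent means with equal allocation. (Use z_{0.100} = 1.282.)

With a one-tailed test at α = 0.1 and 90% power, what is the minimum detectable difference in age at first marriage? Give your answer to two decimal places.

Minimum detectable difference ≈ 0.57 years

δ = (z_α + z_β) · √((σ₁²+σ₂²)/n)
  = (1.282 + 1.282) · √(15.68/319)
  = 2.564 · √0.04915
  = 2.564 · 0.2217
  = 0.5685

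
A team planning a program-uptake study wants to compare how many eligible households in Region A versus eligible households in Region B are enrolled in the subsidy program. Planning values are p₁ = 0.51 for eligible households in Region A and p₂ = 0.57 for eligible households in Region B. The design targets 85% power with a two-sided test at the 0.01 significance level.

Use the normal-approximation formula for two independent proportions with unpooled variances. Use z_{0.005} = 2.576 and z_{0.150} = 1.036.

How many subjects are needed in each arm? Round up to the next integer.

n = 1794 per group

n = (z_{α/2} + z_β)² · [p₁(1−p₁) + p₂(1−p₂)] / (p₁ − p₂)²
  = (2.576 + 1.036)² · (0.51·0.49 + 0.57·0.43) / (-0.06)²
  = (3.612)² · (0.2499 + 0.2451) / 0.0036
  = 13.0465 · 0.4950 / 0.0036
  = 1793.90
Round up → n = 1794 per group.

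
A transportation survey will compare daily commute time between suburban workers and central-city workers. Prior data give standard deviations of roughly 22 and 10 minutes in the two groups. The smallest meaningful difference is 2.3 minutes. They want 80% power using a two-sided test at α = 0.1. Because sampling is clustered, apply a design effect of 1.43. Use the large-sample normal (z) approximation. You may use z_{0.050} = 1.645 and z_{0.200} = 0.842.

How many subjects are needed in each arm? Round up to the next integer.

n = 977 per group

n = (z_{α/2} + z_β)² · (σ₁² + σ₂²) / δ²
  = (1.645 + 0.842)² · (22² + 10² = 584) / 2.3²
  = 6.1852 · 584 / 5.29
  = 682.82
Design effect: 1.43 × 682.82 = 976.44.
Round up → n = 977 per group.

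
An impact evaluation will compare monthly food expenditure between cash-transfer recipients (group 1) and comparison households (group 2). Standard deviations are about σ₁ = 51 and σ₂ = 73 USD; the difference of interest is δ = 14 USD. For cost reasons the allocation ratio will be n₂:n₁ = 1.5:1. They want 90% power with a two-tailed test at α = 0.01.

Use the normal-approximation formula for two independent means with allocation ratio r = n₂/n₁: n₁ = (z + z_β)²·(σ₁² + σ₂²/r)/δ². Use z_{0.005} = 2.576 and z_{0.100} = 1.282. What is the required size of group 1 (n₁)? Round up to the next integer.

n₁ = (z_{α/2} + z_β)² · (σ₁² + σ₂²/r) / δ²
   = (2.576 + 1.282)² · (51² + 73²/1.5) / 14²
   = 14.8842 · (2601 + 3552.7) / 196
   = 14.8842 · 6153.7 / 196
   = 467.31
Round up → n₁ = 468; n₂ = r·n₁ = 1.5 × 468 = 702.

n₁ = 468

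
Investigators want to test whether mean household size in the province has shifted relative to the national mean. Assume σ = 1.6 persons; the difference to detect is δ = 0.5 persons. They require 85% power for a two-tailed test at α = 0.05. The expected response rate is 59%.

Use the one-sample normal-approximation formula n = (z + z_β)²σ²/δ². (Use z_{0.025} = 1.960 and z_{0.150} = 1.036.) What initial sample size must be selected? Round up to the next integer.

n = (z_{α/2} + z_β)² · σ² / δ²
  = (1.960 + 1.036)² · 1.6² / 0.5²
  = 8.9760 · 2.56 / 0.25
  = 91.91
Adjust for 59% response: 91.91 / 0.59 = 155.79.
Round up → n = 156.

n = 156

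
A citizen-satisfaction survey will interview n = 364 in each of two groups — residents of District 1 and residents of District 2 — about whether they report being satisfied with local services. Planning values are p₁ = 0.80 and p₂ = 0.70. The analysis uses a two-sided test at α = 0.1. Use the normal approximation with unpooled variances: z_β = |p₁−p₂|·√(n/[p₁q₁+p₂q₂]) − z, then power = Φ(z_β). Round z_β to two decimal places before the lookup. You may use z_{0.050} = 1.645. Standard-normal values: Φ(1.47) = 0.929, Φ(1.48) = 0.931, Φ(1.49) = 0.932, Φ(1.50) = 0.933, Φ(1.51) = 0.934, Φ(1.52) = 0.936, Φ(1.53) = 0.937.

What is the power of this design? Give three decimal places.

z_β = |p₁−p₂|·√(n/[p₁q₁+p₂q₂]) − z_{α/2}
    = 0.10 · √(364/0.3700) − 1.645
    = 0.10 · 31.3653 − 1.645
    = 3.1365 − 1.645 = 1.4915 → 1.49
Power = Φ(1.49) = 0.932.

Power ≈ 0.932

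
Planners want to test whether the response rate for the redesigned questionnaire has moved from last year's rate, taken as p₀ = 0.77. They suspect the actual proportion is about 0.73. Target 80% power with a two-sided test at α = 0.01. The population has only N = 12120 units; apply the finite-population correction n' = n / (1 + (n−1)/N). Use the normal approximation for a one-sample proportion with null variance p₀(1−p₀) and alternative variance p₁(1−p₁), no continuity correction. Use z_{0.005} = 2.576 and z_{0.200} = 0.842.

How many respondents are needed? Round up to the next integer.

n = 1198

n = [z_{α/2}·√(p₀q₀) + z_β·√(p₁q₁)]² / (p₁ − p₀)²
  = [2.576·√(0.77·0.23) + 0.842·√(0.73·0.27)]² / (-0.04)²
  = [2.576·0.4208 + 0.842·0.4440]² / 0.0016
  = [1.4579]² / 0.0016
  = 1328.38
Finite-population correction (N = 12120): 1328.38 / (1 + (1328.38 − 1)/12120) = 1197.26.
Round up → n = 1198.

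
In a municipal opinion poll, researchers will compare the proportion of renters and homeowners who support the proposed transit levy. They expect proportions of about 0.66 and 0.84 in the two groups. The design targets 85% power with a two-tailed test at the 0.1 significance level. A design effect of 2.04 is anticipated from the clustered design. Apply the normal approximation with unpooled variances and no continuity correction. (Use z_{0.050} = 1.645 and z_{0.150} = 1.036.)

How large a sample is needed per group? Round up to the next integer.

n = (z_{α/2} + z_β)² · [p₁(1−p₁) + p₂(1−p₂)] / (p₁ − p₂)²
  = (1.645 + 1.036)² · (0.66·0.34 + 0.84·0.16) / (-0.18)²
  = (2.681)² · (0.2244 + 0.1344) / 0.0324
  = 7.1878 · 0.3588 / 0.0324
  = 79.60
Design effect: 2.04 × 79.60 = 162.38.
Round up → n = 163 per group.

n = 163 per group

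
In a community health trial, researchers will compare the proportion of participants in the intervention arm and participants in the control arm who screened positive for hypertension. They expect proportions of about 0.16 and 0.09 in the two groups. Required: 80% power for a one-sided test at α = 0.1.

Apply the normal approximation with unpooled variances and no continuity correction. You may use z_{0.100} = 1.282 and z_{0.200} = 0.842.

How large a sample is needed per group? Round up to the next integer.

n = 200 per group

n = (z_α + z_β)² · [p₁(1−p₁) + p₂(1−p₂)] / (p₁ − p₂)²
  = (1.282 + 0.842)² · (0.16·0.84 + 0.09·0.91) / (0.07)²
  = (2.124)² · (0.1344 + 0.0819) / 0.0049
  = 4.5114 · 0.2163 / 0.0049
  = 199.15
Round up → n = 200 per group.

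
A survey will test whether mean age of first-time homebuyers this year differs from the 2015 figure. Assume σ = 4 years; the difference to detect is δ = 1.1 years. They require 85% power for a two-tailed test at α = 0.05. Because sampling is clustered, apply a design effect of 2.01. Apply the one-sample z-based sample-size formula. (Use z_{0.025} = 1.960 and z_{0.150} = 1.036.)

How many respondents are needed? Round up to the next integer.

n = 239

n = (z_{α/2} + z_β)² · σ² / δ²
  = (1.960 + 1.036)² · 4² / 1.1²
  = 8.9760 · 16 / 1.21
  = 118.69
Design effect: 2.01 × 118.69 = 238.57.
Round up → n = 239.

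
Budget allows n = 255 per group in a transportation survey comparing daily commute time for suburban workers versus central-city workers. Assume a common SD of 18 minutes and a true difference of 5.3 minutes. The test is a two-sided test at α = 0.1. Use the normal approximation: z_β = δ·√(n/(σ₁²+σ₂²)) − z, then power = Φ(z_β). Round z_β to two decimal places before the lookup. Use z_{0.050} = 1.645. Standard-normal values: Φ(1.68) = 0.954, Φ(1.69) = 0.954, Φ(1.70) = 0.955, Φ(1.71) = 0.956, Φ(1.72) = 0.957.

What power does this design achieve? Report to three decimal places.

Power ≈ 0.954

z_β = δ·√(n/(σ₁²+σ₂²)) − z_{α/2}
    = 5.3 · √(255/648) − 1.645
    = 5.3 · 0.62731 − 1.645
    = 3.3247 − 1.645 = 1.6797 → 1.68
Power = Φ(1.68) = 0.954.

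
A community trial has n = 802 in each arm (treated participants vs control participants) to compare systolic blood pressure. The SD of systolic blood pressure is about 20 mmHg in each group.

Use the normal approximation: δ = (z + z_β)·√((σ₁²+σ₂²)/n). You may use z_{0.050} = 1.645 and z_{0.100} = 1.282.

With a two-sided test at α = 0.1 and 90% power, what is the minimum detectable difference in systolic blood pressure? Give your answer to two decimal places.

δ = (z_{α/2} + z_β) · √((σ₁²+σ₂²)/n)
  = (1.645 + 1.282) · √(800/802)
  = 2.927 · √0.99751
  = 2.927 · 0.9988
  = 2.9233

Minimum detectable difference ≈ 2.92 mmHg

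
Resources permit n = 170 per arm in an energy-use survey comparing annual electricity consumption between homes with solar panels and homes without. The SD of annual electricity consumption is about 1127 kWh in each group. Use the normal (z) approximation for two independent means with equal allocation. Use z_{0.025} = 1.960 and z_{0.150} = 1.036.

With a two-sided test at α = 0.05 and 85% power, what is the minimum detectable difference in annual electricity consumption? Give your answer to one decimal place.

δ = (z_{α/2} + z_β) · √((σ₁²+σ₂²)/n)
  = (1.960 + 1.036) · √(2540258/170)
  = 2.996 · √14942.7
  = 2.996 · 122.2403
  = 366.2320

Minimum detectable difference ≈ 366.2 kWh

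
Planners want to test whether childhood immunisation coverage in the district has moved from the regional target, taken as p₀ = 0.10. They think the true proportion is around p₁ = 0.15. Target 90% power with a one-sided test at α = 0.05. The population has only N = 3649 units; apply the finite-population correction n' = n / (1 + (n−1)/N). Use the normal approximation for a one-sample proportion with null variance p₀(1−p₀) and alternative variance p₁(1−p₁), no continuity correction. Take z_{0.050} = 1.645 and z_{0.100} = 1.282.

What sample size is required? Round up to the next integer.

n = [z_α·√(p₀q₀) + z_β·√(p₁q₁)]² / (p₁ − p₀)²
  = [1.645·√(0.10·0.90) + 1.282·√(0.15·0.85)]² / (0.05)²
  = [1.645·0.3000 + 1.282·0.3571]² / 0.0025
  = [0.9513]² / 0.0025
  = 361.96
Finite-population correction (N = 3649): 361.96 / (1 + (361.96 − 1)/3649) = 329.38.
Round up → n = 330.

n = 330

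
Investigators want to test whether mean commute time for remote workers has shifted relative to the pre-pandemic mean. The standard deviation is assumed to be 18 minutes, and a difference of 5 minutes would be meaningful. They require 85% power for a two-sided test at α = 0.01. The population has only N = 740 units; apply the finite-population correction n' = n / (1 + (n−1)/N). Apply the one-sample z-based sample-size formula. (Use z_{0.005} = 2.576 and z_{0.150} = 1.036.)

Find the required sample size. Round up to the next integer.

n = (z_{α/2} + z_β)² · σ² / δ²
  = (2.576 + 1.036)² · 18² / 5²
  = 13.0465 · 324 / 25
  = 169.08
Finite-population correction (N = 740): 169.08 / (1 + (169.08 − 1)/740) = 137.79.
Round up → n = 138.

n = 138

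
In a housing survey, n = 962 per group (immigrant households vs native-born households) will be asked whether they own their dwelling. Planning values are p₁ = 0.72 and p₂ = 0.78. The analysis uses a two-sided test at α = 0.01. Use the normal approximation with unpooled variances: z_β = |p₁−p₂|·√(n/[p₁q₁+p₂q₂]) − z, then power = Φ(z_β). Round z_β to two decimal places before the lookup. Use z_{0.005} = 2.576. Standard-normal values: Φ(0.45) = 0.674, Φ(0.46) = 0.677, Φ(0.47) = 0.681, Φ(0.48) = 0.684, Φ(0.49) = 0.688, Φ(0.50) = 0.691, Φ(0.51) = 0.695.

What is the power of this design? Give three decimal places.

Power ≈ 0.681

z_β = |p₁−p₂|·√(n/[p₁q₁+p₂q₂]) − z_{α/2}
    = 0.06 · √(962/0.3732) − 2.576
    = 0.06 · 50.7711 − 2.576
    = 3.0463 − 2.576 = 0.4703 → 0.47
Power = Φ(0.47) = 0.681.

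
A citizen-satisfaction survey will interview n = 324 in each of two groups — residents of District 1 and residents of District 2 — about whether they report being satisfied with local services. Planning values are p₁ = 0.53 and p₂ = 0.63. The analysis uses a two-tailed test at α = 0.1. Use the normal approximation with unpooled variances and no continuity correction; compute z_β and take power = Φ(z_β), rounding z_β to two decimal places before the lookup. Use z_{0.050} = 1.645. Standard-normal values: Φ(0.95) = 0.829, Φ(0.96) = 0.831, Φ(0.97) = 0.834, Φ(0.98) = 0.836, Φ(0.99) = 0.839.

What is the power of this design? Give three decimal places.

Power ≈ 0.829

z_β = |p₁−p₂|·√(n/[p₁q₁+p₂q₂]) − z_{α/2}
    = 0.10 · √(324/0.4822) − 1.645
    = 0.10 · 25.9214 − 1.645
    = 2.5921 − 1.645 = 0.9471 → 0.95
Power = Φ(0.95) = 0.829.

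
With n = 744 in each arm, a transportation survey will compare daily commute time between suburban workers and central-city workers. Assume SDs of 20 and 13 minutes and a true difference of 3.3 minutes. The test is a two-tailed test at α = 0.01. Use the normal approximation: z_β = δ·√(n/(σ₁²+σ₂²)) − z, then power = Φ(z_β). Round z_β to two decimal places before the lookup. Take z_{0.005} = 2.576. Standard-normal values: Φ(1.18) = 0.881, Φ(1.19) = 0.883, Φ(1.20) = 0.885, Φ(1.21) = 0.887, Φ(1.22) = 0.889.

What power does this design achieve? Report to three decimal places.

Power ≈ 0.885

z_β = δ·√(n/(σ₁²+σ₂²)) − z_{α/2}
    = 3.3 · √(744/569) − 2.576
    = 3.3 · 1.14348 − 2.576
    = 3.7735 − 2.576 = 1.1975 → 1.20
Power = Φ(1.20) = 0.885.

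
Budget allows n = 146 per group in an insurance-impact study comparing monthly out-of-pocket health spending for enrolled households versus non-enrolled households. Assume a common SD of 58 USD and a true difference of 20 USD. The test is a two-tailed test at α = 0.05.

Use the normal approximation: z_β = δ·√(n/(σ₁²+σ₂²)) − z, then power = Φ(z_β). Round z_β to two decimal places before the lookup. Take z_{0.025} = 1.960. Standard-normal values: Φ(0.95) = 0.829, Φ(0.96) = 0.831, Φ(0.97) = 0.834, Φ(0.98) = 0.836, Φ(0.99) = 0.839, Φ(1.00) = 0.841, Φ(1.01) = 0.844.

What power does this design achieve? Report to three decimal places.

Power ≈ 0.839

z_β = δ·√(n/(σ₁²+σ₂²)) − z_{α/2}
    = 20 · √(146/6728) − 1.960
    = 20 · 0.14731 − 1.960
    = 2.9462 − 1.960 = 0.9862 → 0.99
Power = Φ(0.99) = 0.839.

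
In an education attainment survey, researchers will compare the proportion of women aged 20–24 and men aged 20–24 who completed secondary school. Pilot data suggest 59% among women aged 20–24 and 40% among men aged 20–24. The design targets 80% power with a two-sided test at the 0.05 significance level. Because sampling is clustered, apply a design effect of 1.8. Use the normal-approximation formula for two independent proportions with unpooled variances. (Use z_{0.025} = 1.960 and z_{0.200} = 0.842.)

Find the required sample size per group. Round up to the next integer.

n = (z_{α/2} + z_β)² · [p₁(1−p₁) + p₂(1−p₂)] / (p₁ − p₂)²
  = (1.960 + 0.842)² · (0.59·0.41 + 0.40·0.60) / (0.19)²
  = (2.802)² · (0.2419 + 0.2400) / 0.0361
  = 7.8512 · 0.4819 / 0.0361
  = 104.81
Design effect: 1.8 × 104.81 = 188.65.
Round up → n = 189 per group.

n = 189 per group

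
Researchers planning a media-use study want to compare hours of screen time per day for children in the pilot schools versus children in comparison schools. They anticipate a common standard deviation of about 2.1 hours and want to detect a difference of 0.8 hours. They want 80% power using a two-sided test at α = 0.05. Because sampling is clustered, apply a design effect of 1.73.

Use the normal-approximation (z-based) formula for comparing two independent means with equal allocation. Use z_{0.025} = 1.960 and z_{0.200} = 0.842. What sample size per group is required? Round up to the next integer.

n = 188 per group

n = (z_{α/2} + z_β)² · (σ₁² + σ₂²) / δ²
  = (1.960 + 0.842)² · (2·2.1² = 8.82) / 0.8²
  = 7.8512 · 8.82 / 0.64
  = 108.20
Design effect: 1.73 × 108.20 = 187.18.
Round up → n = 188 per group.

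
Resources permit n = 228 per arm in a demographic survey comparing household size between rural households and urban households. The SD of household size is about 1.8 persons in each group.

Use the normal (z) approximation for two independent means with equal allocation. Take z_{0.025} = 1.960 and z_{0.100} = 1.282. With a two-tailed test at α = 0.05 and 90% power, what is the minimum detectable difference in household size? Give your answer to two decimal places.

δ = (z_{α/2} + z_β) · √((σ₁²+σ₂²)/n)
  = (1.960 + 1.282) · √(6.48/228)
  = 3.242 · √0.02842
  = 3.242 · 0.1686
  = 0.5466

Minimum detectable difference ≈ 0.55 persons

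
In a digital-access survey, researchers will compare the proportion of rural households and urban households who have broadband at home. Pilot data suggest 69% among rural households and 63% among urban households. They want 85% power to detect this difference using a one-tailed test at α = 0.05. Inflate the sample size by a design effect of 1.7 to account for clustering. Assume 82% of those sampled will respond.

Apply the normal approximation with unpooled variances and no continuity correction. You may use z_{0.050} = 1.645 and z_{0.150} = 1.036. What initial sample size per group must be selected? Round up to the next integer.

n = (z_α + z_β)² · [p₁(1−p₁) + p₂(1−p₂)] / (p₁ − p₂)²
  = (1.645 + 1.036)² · (0.69·0.31 + 0.63·0.37) / (0.06)²
  = (2.681)² · (0.2139 + 0.2331) / 0.0036
  = 7.1878 · 0.4470 / 0.0036
  = 892.48
Design effect: 1.7 × 892.48 = 1517.22.
Adjust for 82% response: 1517.22 / 0.82 = 1850.26.
Round up → n = 1851 per group.

n = 1851 per group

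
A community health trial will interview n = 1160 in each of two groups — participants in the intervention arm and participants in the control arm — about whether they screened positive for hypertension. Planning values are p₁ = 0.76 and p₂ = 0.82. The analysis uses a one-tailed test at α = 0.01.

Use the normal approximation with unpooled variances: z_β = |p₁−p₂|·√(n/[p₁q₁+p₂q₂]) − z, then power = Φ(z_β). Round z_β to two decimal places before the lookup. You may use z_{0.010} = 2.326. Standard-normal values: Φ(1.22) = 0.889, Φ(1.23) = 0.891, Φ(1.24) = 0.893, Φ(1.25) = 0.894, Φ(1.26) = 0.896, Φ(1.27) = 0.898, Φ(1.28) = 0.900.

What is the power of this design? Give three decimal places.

Power ≈ 0.891

z_β = |p₁−p₂|·√(n/[p₁q₁+p₂q₂]) − z_α
    = 0.06 · √(1160/0.3300) − 2.326
    = 0.06 · 59.2887 − 2.326
    = 3.5573 − 2.326 = 1.2313 → 1.23
Power = Φ(1.23) = 0.891.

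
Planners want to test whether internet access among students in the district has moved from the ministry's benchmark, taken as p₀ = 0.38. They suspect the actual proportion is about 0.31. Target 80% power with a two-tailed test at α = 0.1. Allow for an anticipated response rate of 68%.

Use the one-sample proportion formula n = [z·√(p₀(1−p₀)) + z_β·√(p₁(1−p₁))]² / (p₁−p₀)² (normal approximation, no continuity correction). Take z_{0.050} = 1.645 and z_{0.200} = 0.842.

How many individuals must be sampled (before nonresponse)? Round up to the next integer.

n = 424

n = [z_{α/2}·√(p₀q₀) + z_β·√(p₁q₁)]² / (p₁ − p₀)²
  = [1.645·√(0.38·0.62) + 0.842·√(0.31·0.69)]² / (-0.07)²
  = [1.645·0.4854 + 0.842·0.4625]² / 0.0049
  = [1.1879]² / 0.0049
  = 287.97
Adjust for 68% response: 287.97 / 0.68 = 423.49.
Round up → n = 424.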